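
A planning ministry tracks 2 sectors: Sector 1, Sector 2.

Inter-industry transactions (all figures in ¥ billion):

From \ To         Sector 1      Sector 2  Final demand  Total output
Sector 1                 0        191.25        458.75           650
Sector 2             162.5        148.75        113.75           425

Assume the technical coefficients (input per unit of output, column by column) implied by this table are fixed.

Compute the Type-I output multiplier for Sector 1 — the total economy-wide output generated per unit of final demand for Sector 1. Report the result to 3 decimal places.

m_1 = 1.674

Technical coefficients a_ij = z_ij / X_j:
  a_11 = 0/650 = 0.00, a_21 = 162.5/650 = 0.25
  a_12 = 191.25/425 = 0.45, a_22 = 148.75/425 = 0.35
I − A =
  [   1.00    -0.45]
  [  -0.25     0.65]
det(I−A) = (1.00)(0.65) − (-0.45)(-0.25) = 0.5375
adj(I−A) = [[0.65, 0.45], [0.25, 1.00]]
(I − A)⁻¹ = adj(I−A) / det(I−A) ≈
  [   1.2093     0.8372]
  [   0.4651     1.8605]
The output multiplier for sector j is the column-j sum of the Leontief inverse (I − A)⁻¹ = adj(I−A) / det(I−A).
Column 1 of adj(I−A): (0.65, 0.25); det(I−A) = 0.5375.
m_1 = (0.65 + 0.25) / 0.5375 = 0.90 / 0.5375 ≈ 1.674.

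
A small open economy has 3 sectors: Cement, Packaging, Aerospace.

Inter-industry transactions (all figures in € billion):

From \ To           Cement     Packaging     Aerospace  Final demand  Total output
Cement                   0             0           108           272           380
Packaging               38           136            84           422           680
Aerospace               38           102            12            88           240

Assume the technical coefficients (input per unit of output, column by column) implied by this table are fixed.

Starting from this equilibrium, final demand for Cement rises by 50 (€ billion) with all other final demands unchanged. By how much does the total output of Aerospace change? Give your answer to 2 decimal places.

Δx_A = 7.15

Technical coefficients a_ij = z_ij / X_j:
  a_CC = 0/380 = 0.00, a_PC = 38/380 = 0.10, a_AC = 38/380 = 0.10
  a_CP = 0/680 = 0.00, a_PP = 136/680 = 0.20, a_AP = 102/680 = 0.15
  a_CA = 108/240 = 0.45, a_PA = 84/240 = 0.35, a_AA = 12/240 = 0.05
I − A =
  [   1.00     0.00    -0.45]
  [  -0.10     0.80    -0.35]
  [  -0.10    -0.15     0.95]
Cofactors of I−A, C_ij = (−1)^(i+j)·(minor ij) (rows/columns in the sector order above):
  C_11 = (0.80)(0.95) − (-0.35)(-0.15) = 0.7075
  C_12 = −[(-0.10)(0.95) − (-0.35)(-0.10)] = 0.1300
  C_13 = (-0.10)(-0.15) − (0.80)(-0.10) = 0.0950
  C_21 = −[(0.00)(0.95) − (-0.45)(-0.15)] = 0.0675
  C_22 = (1.00)(0.95) − (-0.45)(-0.10) = 0.9050
  C_23 = −[(1.00)(-0.15) − (0.00)(-0.10)] = 0.1500
  C_31 = (0.00)(-0.35) − (-0.45)(0.80) = 0.3600
  C_32 = −[(1.00)(-0.35) − (-0.45)(-0.10)] = 0.3950
  C_33 = (1.00)(0.80) − (0.00)(-0.10) = 0.8000
det(I−A) = Σ_j (I−A)_1j·C_1j = (1.00)(0.7075) + (0.00)(0.1300) + (-0.45)(0.0950) = 0.66475
adj(I−A) = Cᵀ =
  [ 0.7075   0.0675   0.3600]
  [ 0.1300   0.9050   0.3950]
  [ 0.0950   0.1500   0.8000]
(I − A)⁻¹ = adj(I−A) / det(I−A) ≈
  [   1.0643     0.1015     0.5416]
  [   0.1956     1.3614     0.5942]
  [   0.1429     0.2256     1.2035]
Δx = (I − A)⁻¹ Δd with Δd having +50 in the Cement component and 0 elsewhere.
So Δx_A = L_AC · (+50), where L_AC = adj(I−A)_AC / det(I−A) = 0.0950 / 0.66475.
Δx_A = 0.0950 × (+50) / 0.66475 = 4.75 / 0.66475 ≈ 7.15.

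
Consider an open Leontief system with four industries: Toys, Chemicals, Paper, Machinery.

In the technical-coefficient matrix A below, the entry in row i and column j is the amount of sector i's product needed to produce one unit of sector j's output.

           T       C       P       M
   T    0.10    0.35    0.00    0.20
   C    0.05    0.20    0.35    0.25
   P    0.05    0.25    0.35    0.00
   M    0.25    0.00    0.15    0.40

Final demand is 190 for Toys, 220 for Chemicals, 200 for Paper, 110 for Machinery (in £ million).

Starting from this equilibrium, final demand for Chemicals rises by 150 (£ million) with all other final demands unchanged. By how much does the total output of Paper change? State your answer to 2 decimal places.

Δx_P = 113.01

I − A =
  [   0.90    -0.35     0.00    -0.20]
  [  -0.05     0.80    -0.35    -0.25]
  [  -0.05    -0.25     0.65     0.00]
  [  -0.25     0.00    -0.15     0.60]
Compute the cofactors C_ij = (−1)^(i+j)·(3×3 minor ij) of I−A; the adjugate is their transpose:
adj(I−A) = Cᵀ =
  [ 0.250125   0.144000   0.110625   0.143375]
  [ 0.072500   0.317000   0.206750   0.156250]
  [ 0.047125   0.133000   0.359625   0.071125]
  [ 0.116000   0.093250   0.136000   0.371750]
det(I−A) = Σ_j (I−A)_1j·C_1j = (0.90)(0.250125) + (-0.35)(0.072500) + (0.00)(0.047125) + (-0.20)(0.116000) = 0.1765375
(I − A)⁻¹ = adj(I−A) / det(I−A) ≈
  [   1.4168     0.8157     0.6266     0.8122]
  [   0.4107     1.7957     1.1711     0.8851]
  [   0.2669     0.7534     2.0371     0.4029]
  [   0.6571     0.5282     0.7704     2.1058]
Δx = (I − A)⁻¹ Δd with Δd having +150 in the Chemicals component and 0 elsewhere.
So Δx_P = L_PC · (+150), where L_PC = adj(I−A)_PC / det(I−A) = 0.133000 / 0.1765375.
Δx_P = 0.133000 × (+150) / 0.1765375 = 19.95 / 0.1765375 ≈ 113.01.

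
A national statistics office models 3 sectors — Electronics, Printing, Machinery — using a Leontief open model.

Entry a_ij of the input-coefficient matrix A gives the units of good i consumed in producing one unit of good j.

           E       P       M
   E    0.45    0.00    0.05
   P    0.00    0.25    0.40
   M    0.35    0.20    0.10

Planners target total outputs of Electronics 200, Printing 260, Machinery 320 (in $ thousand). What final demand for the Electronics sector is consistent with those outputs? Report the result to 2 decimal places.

d_E = 94.00

I − A =
  [   0.55     0.00    -0.05]
  [   0.00     0.75    -0.40]
  [  -0.35    -0.20     0.90]
d = (I − A) x:
  d_E = (+0.55)·200 + (+0.00)·260 + (-0.05)·320 = 94.00
  d_P = (+0.00)·200 + (+0.75)·260 + (-0.40)·320 = 67.00
  d_M = (-0.35)·200 + (-0.20)·260 + (+0.90)·320 = 166.00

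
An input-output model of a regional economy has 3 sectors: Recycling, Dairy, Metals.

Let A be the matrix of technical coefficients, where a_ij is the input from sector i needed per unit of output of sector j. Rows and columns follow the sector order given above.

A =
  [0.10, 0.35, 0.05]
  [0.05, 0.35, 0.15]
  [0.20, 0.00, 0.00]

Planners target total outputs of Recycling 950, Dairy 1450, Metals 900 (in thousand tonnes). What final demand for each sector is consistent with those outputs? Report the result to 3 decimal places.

d_1 = 302.500, d_2 = 760.000, d_3 = 710.000

I − A =
  [   0.90    -0.35    -0.05]
  [  -0.05     0.65    -0.15]
  [  -0.20     0.00     1.00]
d = (I − A) x:
  d_1 = (+0.90)·950 + (-0.35)·1450 + (-0.05)·900 = 302.500
  d_2 = (-0.05)·950 + (+0.65)·1450 + (-0.15)·900 = 760.000
  d_3 = (-0.20)·950 + (+0.00)·1450 + (+1.00)·900 = 710.000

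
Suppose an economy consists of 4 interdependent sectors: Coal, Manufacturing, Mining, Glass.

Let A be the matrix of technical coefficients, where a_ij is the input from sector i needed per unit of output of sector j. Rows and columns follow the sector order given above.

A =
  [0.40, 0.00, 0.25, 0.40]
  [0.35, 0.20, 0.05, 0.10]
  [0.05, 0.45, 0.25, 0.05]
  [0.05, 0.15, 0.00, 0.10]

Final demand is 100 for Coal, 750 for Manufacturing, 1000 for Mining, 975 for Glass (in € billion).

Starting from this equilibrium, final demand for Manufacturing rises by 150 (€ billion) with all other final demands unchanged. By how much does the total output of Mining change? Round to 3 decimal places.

I − A =
  [   0.60     0.00    -0.25    -0.40]
  [  -0.35     0.80    -0.05    -0.10]
  [  -0.05    -0.45     0.75    -0.05]
  [  -0.05    -0.15     0.00     0.90]
Compute the cofactors C_ij = (−1)^(i+j)·(3×3 minor ij) of I−A; the adjugate is their transpose:
adj(I−A) = Cᵀ =
  [ 0.508125   0.148125   0.179250   0.252250]
  [ 0.242375   0.378125   0.106000   0.155625]
  [ 0.183875   0.241500   0.386000   0.130000]
  [ 0.068625   0.071250   0.027625   0.297125]
det(I−A) = Σ_j (I−A)_1j·C_1j = (0.60)(0.508125) + (0.00)(0.242375) + (-0.25)(0.183875) + (-0.40)(0.068625) = 0.23145625
(I − A)⁻¹ = adj(I−A) / det(I−A) ≈
  [   2.1953     0.6400     0.7744     1.0898]
  [   1.0472     1.6337     0.4580     0.6724]
  [   0.7944     1.0434     1.6677     0.5617]
  [   0.2965     0.3078     0.1194     1.2837]
Δx = (I − A)⁻¹ Δd with Δd having +150 in the Manufacturing component and 0 elsewhere.
So Δx_3 = L_32 · (+150), where L_32 = adj(I−A)_32 / det(I−A) = 0.241500 / 0.23145625.
Δx_3 = 0.241500 × (+150) / 0.23145625 = 36.225 / 0.23145625 ≈ 156.509.

Δx_3 = 156.509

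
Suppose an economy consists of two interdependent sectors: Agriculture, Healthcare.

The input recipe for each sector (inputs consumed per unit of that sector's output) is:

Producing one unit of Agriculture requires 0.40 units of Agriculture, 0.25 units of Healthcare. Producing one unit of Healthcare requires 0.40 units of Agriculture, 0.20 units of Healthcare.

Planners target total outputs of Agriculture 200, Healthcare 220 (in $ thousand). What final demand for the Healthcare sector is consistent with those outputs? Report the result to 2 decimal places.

I − A =
  [   0.60    -0.40]
  [  -0.25     0.80]
d = (I − A) x:
  d_A = (+0.60)·200 + (-0.40)·220 = 32.00
  d_H = (-0.25)·200 + (+0.80)·220 = 126.00

d_H = 126.00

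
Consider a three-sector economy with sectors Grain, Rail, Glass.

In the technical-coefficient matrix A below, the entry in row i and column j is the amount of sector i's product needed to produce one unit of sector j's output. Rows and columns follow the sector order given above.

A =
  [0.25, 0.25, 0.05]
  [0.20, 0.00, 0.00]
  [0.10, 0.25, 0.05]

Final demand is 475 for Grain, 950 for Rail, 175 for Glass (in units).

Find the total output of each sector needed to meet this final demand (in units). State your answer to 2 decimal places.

I − A =
  [   0.75    -0.25    -0.05]
  [  -0.20     1.00     0.00]
  [  -0.10    -0.25     0.95]
Cofactors of I−A, C_ij = (−1)^(i+j)·(minor ij) (rows/columns in the sector order above):
  C_11 = (1.00)(0.95) − (0.00)(-0.25) = 0.9500
  C_12 = −[(-0.20)(0.95) − (0.00)(-0.10)] = 0.1900
  C_13 = (-0.20)(-0.25) − (1.00)(-0.10) = 0.1500
  C_21 = −[(-0.25)(0.95) − (-0.05)(-0.25)] = 0.2500
  C_22 = (0.75)(0.95) − (-0.05)(-0.10) = 0.7075
  C_23 = −[(0.75)(-0.25) − (-0.25)(-0.10)] = 0.2125
  C_31 = (-0.25)(0.00) − (-0.05)(1.00) = 0.0500
  C_32 = −[(0.75)(0.00) − (-0.05)(-0.20)] = 0.0100
  C_33 = (0.75)(1.00) − (-0.25)(-0.20) = 0.7000
det(I−A) = Σ_j (I−A)_1j·C_1j = (0.75)(0.9500) + (-0.25)(0.1900) + (-0.05)(0.1500) = 0.6575
adj(I−A) = Cᵀ =
  [ 0.9500   0.2500   0.0500]
  [ 0.1900   0.7075   0.0100]
  [ 0.1500   0.2125   0.7000]
(I − A)⁻¹ = adj(I−A) / det(I−A) ≈
  [   1.4449     0.3802     0.0760]
  [   0.2890     1.0760     0.0152]
  [   0.2281     0.3232     1.0646]
x = (I − A)⁻¹ d = adj(I−A)·d / det(I−A), with det(I−A) = 0.6575:
  x_1 = (0.9500·475 + 0.2500·950 + 0.0500·175) / 0.6575 = 697.50 / 0.6575 ≈ 1060.84
  x_2 = (0.1900·475 + 0.7075·950 + 0.0100·175) / 0.6575 = 764.125 / 0.6575 ≈ 1162.17
  x_3 = (0.1500·475 + 0.2125·950 + 0.7000·175) / 0.6575 = 395.625 / 0.6575 ≈ 601.71

x_1 = 1060.84, x_2 = 1162.17, x_3 = 601.71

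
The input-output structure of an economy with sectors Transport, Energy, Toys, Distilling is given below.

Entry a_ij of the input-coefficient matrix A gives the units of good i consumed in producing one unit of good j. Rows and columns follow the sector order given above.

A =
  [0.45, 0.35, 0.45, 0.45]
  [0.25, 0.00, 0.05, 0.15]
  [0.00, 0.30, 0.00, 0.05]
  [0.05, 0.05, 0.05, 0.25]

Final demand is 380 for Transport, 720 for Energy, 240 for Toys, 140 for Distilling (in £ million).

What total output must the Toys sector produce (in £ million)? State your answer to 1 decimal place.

I − A =
  [   0.55    -0.35    -0.45    -0.45]
  [  -0.25     1.00    -0.05    -0.15]
  [   0.00    -0.30     1.00    -0.05]
  [  -0.05    -0.05    -0.05     0.75]
Compute the cofactors C_ij = (−1)^(i+j)·(3×3 minor ij) of I−A; the adjugate is their transpose:
adj(I−A) = Cᵀ =
  [ 0.726375   0.393250   0.373500   0.539375]
  [ 0.194500   0.387500   0.117000   0.202000]
  [ 0.061625   0.119250   0.312000   0.081625]
  [ 0.065500   0.060000   0.053500   0.420500]
det(I−A) = Σ_j (I−A)_1j·C_1j = (0.55)(0.726375) + (-0.35)(0.194500) + (-0.45)(0.061625) + (-0.45)(0.065500) = 0.274225
(I − A)⁻¹ = adj(I−A) / det(I−A) ≈
  [   2.6488     1.4340     1.3620     1.9669]
  [   0.7093     1.4131     0.4267     0.7366]
  [   0.2247     0.4349     1.1378     0.2977]
  [   0.2389     0.2188     0.1951     1.5334]
x = (I − A)⁻¹ d = adj(I−A)·d / det(I−A), with det(I−A) = 0.274225:
  x_1 = (0.726375·380 + 0.393250·720 + 0.373500·240 + 0.539375·140) / 0.274225 = 724.315 / 0.274225 ≈ 2641.3
  x_2 = (0.194500·380 + 0.387500·720 + 0.117000·240 + 0.202000·140) / 0.274225 = 409.27 / 0.274225 ≈ 1492.5
  x_3 = (0.061625·380 + 0.119250·720 + 0.312000·240 + 0.081625·140) / 0.274225 = 195.585 / 0.274225 ≈ 713.2
  x_4 = (0.065500·380 + 0.060000·720 + 0.053500·240 + 0.420500·140) / 0.274225 = 139.80 / 0.274225 ≈ 509.8

x_3 = 713.2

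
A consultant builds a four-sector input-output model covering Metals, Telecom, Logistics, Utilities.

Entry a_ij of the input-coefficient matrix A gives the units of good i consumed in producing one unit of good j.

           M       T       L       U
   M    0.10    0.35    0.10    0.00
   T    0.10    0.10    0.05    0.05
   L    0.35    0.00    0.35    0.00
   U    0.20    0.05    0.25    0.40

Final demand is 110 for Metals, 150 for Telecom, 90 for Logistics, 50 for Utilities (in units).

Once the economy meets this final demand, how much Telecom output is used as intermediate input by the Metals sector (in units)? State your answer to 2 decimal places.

z_TM = 23.92

I − A =
  [   0.90    -0.35    -0.10     0.00]
  [  -0.10     0.90    -0.05    -0.05]
  [  -0.35     0.00     0.65     0.00]
  [  -0.20    -0.05    -0.25     0.60]
Compute the cofactors C_ij = (−1)^(i+j)·(3×3 minor ij) of I−A; the adjugate is their transpose:
adj(I−A) = Cᵀ =
  [ 0.349375   0.136500   0.068625   0.011375]
  [ 0.060375   0.330000   0.045250   0.027500]
  [ 0.188125   0.073500   0.459250   0.006125]
  [ 0.199875   0.103625   0.218000   0.466125]
det(I−A) = Σ_j (I−A)_1j·C_1j = (0.90)(0.349375) + (-0.35)(0.060375) + (-0.10)(0.188125) + (0.00)(0.199875) = 0.27449375
(I − A)⁻¹ = adj(I−A) / det(I−A) ≈
  [   1.2728     0.4973     0.2500     0.0414]
  [   0.2200     1.2022     0.1648     0.1002]
  [   0.6854     0.2678     1.6731     0.0223]
  [   0.7282     0.3775     0.7942     1.6981]
First solve x = (I − A)⁻¹ d = adj(I−A)·d / det(I−A); in particular x_M = (0.349375·110 + 0.136500·150 + 0.068625·90 + 0.011375·50) / 0.27449375 = 65.65125 / 0.27449375 ≈ 239.1721.
Intermediate flow from T to M: z_TM = a_TM · x_M = 0.10 × 65.65125 / 0.27449375 = 6.565125 / 0.27449375 ≈ 23.92.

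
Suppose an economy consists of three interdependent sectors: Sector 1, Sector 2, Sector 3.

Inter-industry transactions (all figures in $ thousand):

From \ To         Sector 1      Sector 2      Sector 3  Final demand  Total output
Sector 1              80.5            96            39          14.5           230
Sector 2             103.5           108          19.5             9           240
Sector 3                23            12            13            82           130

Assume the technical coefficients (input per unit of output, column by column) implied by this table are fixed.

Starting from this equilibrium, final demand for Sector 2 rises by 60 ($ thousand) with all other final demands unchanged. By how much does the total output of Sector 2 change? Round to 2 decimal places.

Technical coefficients a_ij = z_ij / X_j:
  a_11 = 80.5/230 = 0.35, a_21 = 103.5/230 = 0.45, a_31 = 23/230 = 0.10
  a_12 = 96/240 = 0.40, a_22 = 108/240 = 0.45, a_32 = 12/240 = 0.05
  a_13 = 39/130 = 0.30, a_23 = 19.5/130 = 0.15, a_33 = 13/130 = 0.10
I − A =
  [   0.65    -0.40    -0.30]
  [  -0.45     0.55    -0.15]
  [  -0.10    -0.05     0.90]
Cofactors of I−A, C_ij = (−1)^(i+j)·(minor ij) (rows/columns in the sector order above):
  C_11 = (0.55)(0.90) − (-0.15)(-0.05) = 0.4875
  C_12 = −[(-0.45)(0.90) − (-0.15)(-0.10)] = 0.4200
  C_13 = (-0.45)(-0.05) − (0.55)(-0.10) = 0.0775
  C_21 = −[(-0.40)(0.90) − (-0.30)(-0.05)] = 0.3750
  C_22 = (0.65)(0.90) − (-0.30)(-0.10) = 0.5550
  C_23 = −[(0.65)(-0.05) − (-0.40)(-0.10)] = 0.0725
  C_31 = (-0.40)(-0.15) − (-0.30)(0.55) = 0.2250
  C_32 = −[(0.65)(-0.15) − (-0.30)(-0.45)] = 0.2325
  C_33 = (0.65)(0.55) − (-0.40)(-0.45) = 0.1775
det(I−A) = Σ_j (I−A)_1j·C_1j = (0.65)(0.4875) + (-0.40)(0.4200) + (-0.30)(0.0775) = 0.125625
adj(I−A) = Cᵀ =
  [ 0.4875   0.3750   0.2250]
  [ 0.4200   0.5550   0.2325]
  [ 0.0775   0.0725   0.1775]
(I − A)⁻¹ = adj(I−A) / det(I−A) ≈
  [   3.8806     2.9851     1.7910]
  [   3.3433     4.4179     1.8507]
  [   0.6169     0.5771     1.4129]
Δx = (I − A)⁻¹ Δd with Δd having +60 in the Sector 2 component and 0 elsewhere.
So Δx_2 = L_22 · (+60), where L_22 = adj(I−A)_22 / det(I−A) = 0.5550 / 0.125625.
Δx_2 = 0.5550 × (+60) / 0.125625 = 33.30 / 0.125625 ≈ 265.07.

Δx_2 = 265.07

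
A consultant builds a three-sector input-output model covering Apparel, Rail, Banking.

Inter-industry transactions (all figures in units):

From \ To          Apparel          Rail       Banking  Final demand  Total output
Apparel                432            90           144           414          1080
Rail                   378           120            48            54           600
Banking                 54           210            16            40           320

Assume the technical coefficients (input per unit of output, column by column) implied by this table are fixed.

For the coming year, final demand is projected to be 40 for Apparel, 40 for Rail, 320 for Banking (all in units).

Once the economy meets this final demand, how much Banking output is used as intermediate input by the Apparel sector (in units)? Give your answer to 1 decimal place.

z_31 = 27.1

Technical coefficients a_ij = z_ij / X_j:
  a_11 = 432/1080 = 0.40, a_21 = 378/1080 = 0.35, a_31 = 54/1080 = 0.05
  a_12 = 90/600 = 0.15, a_22 = 120/600 = 0.20, a_32 = 210/600 = 0.35
  a_13 = 144/320 = 0.45, a_23 = 48/320 = 0.15, a_33 = 16/320 = 0.05
I − A =
  [   0.60    -0.15    -0.45]
  [  -0.35     0.80    -0.15]
  [  -0.05    -0.35     0.95]
Cofactors of I−A, C_ij = (−1)^(i+j)·(minor ij) (rows/columns in the sector order above):
  C_11 = (0.80)(0.95) − (-0.15)(-0.35) = 0.7075
  C_12 = −[(-0.35)(0.95) − (-0.15)(-0.05)] = 0.3400
  C_13 = (-0.35)(-0.35) − (0.80)(-0.05) = 0.1625
  C_21 = −[(-0.15)(0.95) − (-0.45)(-0.35)] = 0.3000
  C_22 = (0.60)(0.95) − (-0.45)(-0.05) = 0.5475
  C_23 = −[(0.60)(-0.35) − (-0.15)(-0.05)] = 0.2175
  C_31 = (-0.15)(-0.15) − (-0.45)(0.80) = 0.3825
  C_32 = −[(0.60)(-0.15) − (-0.45)(-0.35)] = 0.2475
  C_33 = (0.60)(0.80) − (-0.15)(-0.35) = 0.4275
det(I−A) = Σ_j (I−A)_1j·C_1j = (0.60)(0.7075) + (-0.15)(0.3400) + (-0.45)(0.1625) = 0.300375
adj(I−A) = Cᵀ =
  [ 0.7075   0.3000   0.3825]
  [ 0.3400   0.5475   0.2475]
  [ 0.1625   0.2175   0.4275]
(I − A)⁻¹ = adj(I−A) / det(I−A) ≈
  [   2.3554     0.9988     1.2734]
  [   1.1319     1.8227     0.8240]
  [   0.5410     0.7241     1.4232]
First solve x = (I − A)⁻¹ d = adj(I−A)·d / det(I−A); in particular x_1 = (0.7075·40 + 0.3000·40 + 0.3825·320) / 0.300375 = 162.70 / 0.300375 ≈ 541.656.
Intermediate flow from 3 to 1: z_31 = a_31 · x_1 = 0.05 × 162.70 / 0.300375 = 8.135 / 0.300375 ≈ 27.1.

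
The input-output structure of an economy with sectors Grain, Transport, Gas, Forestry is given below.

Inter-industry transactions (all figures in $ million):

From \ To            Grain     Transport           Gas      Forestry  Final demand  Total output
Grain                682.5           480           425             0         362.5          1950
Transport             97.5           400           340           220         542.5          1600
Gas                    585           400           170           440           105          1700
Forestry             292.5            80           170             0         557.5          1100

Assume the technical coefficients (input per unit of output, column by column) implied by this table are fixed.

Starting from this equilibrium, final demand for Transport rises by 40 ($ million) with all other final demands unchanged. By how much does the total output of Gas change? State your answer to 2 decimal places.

Technical coefficients a_ij = z_ij / X_j:
  a_11 = 682.5/1950 = 0.35, a_21 = 97.5/1950 = 0.05, a_31 = 585/1950 = 0.30, a_41 = 292.5/1950 = 0.15
  a_12 = 480/1600 = 0.30, a_22 = 400/1600 = 0.25, a_32 = 400/1600 = 0.25, a_42 = 80/1600 = 0.05
  a_13 = 425/1700 = 0.25, a_23 = 340/1700 = 0.20, a_33 = 170/1700 = 0.10, a_43 = 170/1700 = 0.10
  a_14 = 0/1100 = 0.00, a_24 = 220/1100 = 0.20, a_34 = 440/1100 = 0.40, a_44 = 0/1100 = 0.00
I − A =
  [   0.65    -0.30    -0.25     0.00]
  [  -0.05     0.75    -0.20    -0.20]
  [  -0.30    -0.25     0.90    -0.40]
  [  -0.15    -0.05    -0.10     1.00]
Compute the cofactors C_ij = (−1)^(i+j)·(3×3 minor ij) of I−A; the adjugate is their transpose:
adj(I−A) = Cᵀ =
  [ 0.577000   0.325500   0.251000   0.165500]
  [ 0.148000   0.469000   0.163000   0.159000]
  [ 0.288000   0.283500   0.457000   0.239500]
  [ 0.122750   0.100625   0.091500   0.315375]
det(I−A) = Σ_j (I−A)_1j·C_1j = (0.65)(0.577000) + (-0.30)(0.148000) + (-0.25)(0.288000) + (0.00)(0.122750) = 0.25865
(I − A)⁻¹ = adj(I−A) / det(I−A) ≈
  [   2.2308     1.2585     0.9704     0.6399]
  [   0.5722     1.8133     0.6302     0.6147]
  [   1.1135     1.0961     1.7669     0.9260]
  [   0.4746     0.3890     0.3538     1.2193]
Δx = (I − A)⁻¹ Δd with Δd having +40 in the Transport component and 0 elsewhere.
So Δx_3 = L_32 · (+40), where L_32 = adj(I−A)_32 / det(I−A) = 0.283500 / 0.25865.
Δx_3 = 0.283500 × (+40) / 0.25865 = 11.34 / 0.25865 ≈ 43.84.

Δx_3 = 43.84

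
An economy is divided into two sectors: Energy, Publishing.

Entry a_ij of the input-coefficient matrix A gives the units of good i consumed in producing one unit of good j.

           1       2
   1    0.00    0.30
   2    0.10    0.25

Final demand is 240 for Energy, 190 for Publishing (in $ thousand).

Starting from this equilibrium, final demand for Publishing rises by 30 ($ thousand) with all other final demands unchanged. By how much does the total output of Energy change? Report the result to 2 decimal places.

I − A =
  [   1.00    -0.30]
  [  -0.10     0.75]
det(I−A) = (1.00)(0.75) − (-0.30)(-0.10) = 0.7200
adj(I−A) = [[0.75, 0.30], [0.10, 1.00]]
(I − A)⁻¹ = adj(I−A) / det(I−A) ≈
  [   1.0417     0.4167]
  [   0.1389     1.3889]
Δx = (I − A)⁻¹ Δd with Δd having +30 in the Publishing component and 0 elsewhere.
So Δx_1 = L_12 · (+30), where L_12 = adj(I−A)_12 / det(I−A) = 0.30 / 0.7200.
Δx_1 = 0.30 × (+30) / 0.7200 = 9.00 / 0.7200 = 12.50.

Δx_1 = 12.50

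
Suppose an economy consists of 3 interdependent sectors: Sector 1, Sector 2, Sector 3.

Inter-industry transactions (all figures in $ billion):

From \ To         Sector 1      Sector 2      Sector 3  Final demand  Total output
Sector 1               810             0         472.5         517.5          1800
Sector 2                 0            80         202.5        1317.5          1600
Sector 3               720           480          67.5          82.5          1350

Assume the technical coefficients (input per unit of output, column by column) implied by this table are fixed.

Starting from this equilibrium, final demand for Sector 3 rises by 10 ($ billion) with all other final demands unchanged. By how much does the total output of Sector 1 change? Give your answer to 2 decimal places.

Δx_1 = 9.82

Technical coefficients a_ij = z_ij / X_j:
  a_11 = 810/1800 = 0.45, a_21 = 0/1800 = 0.00, a_31 = 720/1800 = 0.40
  a_12 = 0/1600 = 0.00, a_22 = 80/1600 = 0.05, a_32 = 480/1600 = 0.30
  a_13 = 472.5/1350 = 0.35, a_23 = 202.5/1350 = 0.15, a_33 = 67.5/1350 = 0.05
I − A =
  [   0.55     0.00    -0.35]
  [   0.00     0.95    -0.15]
  [  -0.40    -0.30     0.95]
Cofactors of I−A, C_ij = (−1)^(i+j)·(minor ij) (rows/columns in the sector order above):
  C_11 = (0.95)(0.95) − (-0.15)(-0.30) = 0.8575
  C_12 = −[(0.00)(0.95) − (-0.15)(-0.40)] = 0.0600
  C_13 = (0.00)(-0.30) − (0.95)(-0.40) = 0.3800
  C_21 = −[(0.00)(0.95) − (-0.35)(-0.30)] = 0.1050
  C_22 = (0.55)(0.95) − (-0.35)(-0.40) = 0.3825
  C_23 = −[(0.55)(-0.30) − (0.00)(-0.40)] = 0.1650
  C_31 = (0.00)(-0.15) − (-0.35)(0.95) = 0.3325
  C_32 = −[(0.55)(-0.15) − (-0.35)(0.00)] = 0.0825
  C_33 = (0.55)(0.95) − (0.00)(0.00) = 0.5225
det(I−A) = Σ_j (I−A)_1j·C_1j = (0.55)(0.8575) + (0.00)(0.0600) + (-0.35)(0.3800) = 0.338625
adj(I−A) = Cᵀ =
  [ 0.8575   0.1050   0.3325]
  [ 0.0600   0.3825   0.0825]
  [ 0.3800   0.1650   0.5225]
(I − A)⁻¹ = adj(I−A) / det(I−A) ≈
  [   2.5323     0.3101     0.9819]
  [   0.1772     1.1296     0.2436]
  [   1.1222     0.4873     1.5430]
Δx = (I − A)⁻¹ Δd with Δd having +10 in the Sector 3 component and 0 elsewhere.
So Δx_1 = L_13 · (+10), where L_13 = adj(I−A)_13 / det(I−A) = 0.3325 / 0.338625.
Δx_1 = 0.3325 × (+10) / 0.338625 = 3.325 / 0.338625 ≈ 9.82.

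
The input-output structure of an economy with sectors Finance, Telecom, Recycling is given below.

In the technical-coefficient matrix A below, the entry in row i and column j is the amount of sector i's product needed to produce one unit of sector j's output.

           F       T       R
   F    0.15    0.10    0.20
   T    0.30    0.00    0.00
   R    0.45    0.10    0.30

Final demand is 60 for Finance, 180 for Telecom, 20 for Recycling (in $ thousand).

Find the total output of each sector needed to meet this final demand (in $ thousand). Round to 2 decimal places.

x_F = 130.13, x_T = 219.04, x_R = 143.51

I − A =
  [   0.85    -0.10    -0.20]
  [  -0.30     1.00     0.00]
  [  -0.45    -0.10     0.70]
Cofactors of I−A, C_ij = (−1)^(i+j)·(minor ij) (rows/columns in the sector order above):
  C_11 = (1.00)(0.70) − (0.00)(-0.10) = 0.7000
  C_12 = −[(-0.30)(0.70) − (0.00)(-0.45)] = 0.2100
  C_13 = (-0.30)(-0.10) − (1.00)(-0.45) = 0.4800
  C_21 = −[(-0.10)(0.70) − (-0.20)(-0.10)] = 0.0900
  C_22 = (0.85)(0.70) − (-0.20)(-0.45) = 0.5050
  C_23 = −[(0.85)(-0.10) − (-0.10)(-0.45)] = 0.1300
  C_31 = (-0.10)(0.00) − (-0.20)(1.00) = 0.2000
  C_32 = −[(0.85)(0.00) − (-0.20)(-0.30)] = 0.0600
  C_33 = (0.85)(1.00) − (-0.10)(-0.30) = 0.8200
det(I−A) = Σ_j (I−A)_1j·C_1j = (0.85)(0.7000) + (-0.10)(0.2100) + (-0.20)(0.4800) = 0.4780
adj(I−A) = Cᵀ =
  [ 0.7000   0.0900   0.2000]
  [ 0.2100   0.5050   0.0600]
  [ 0.4800   0.1300   0.8200]
(I − A)⁻¹ = adj(I−A) / det(I−A) ≈
  [   1.4644     0.1883     0.4184]
  [   0.4393     1.0565     0.1255]
  [   1.0042     0.2720     1.7155]
x = (I − A)⁻¹ d = adj(I−A)·d / det(I−A), with det(I−A) = 0.4780:
  x_F = (0.7000·60 + 0.0900·180 + 0.2000·20) / 0.4780 = 62.20 / 0.4780 ≈ 130.13
  x_T = (0.2100·60 + 0.5050·180 + 0.0600·20) / 0.4780 = 104.70 / 0.4780 ≈ 219.04
  x_R = (0.4800·60 + 0.1300·180 + 0.8200·20) / 0.4780 = 68.60 / 0.4780 ≈ 143.51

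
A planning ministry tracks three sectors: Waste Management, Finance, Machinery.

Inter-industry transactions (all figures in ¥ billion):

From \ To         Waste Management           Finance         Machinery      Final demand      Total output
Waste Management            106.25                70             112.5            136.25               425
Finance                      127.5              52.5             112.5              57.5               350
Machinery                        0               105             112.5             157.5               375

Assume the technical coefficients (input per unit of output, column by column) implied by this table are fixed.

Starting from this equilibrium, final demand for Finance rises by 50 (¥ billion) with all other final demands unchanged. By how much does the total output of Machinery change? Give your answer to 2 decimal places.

Technical coefficients a_ij = z_ij / X_j:
  a_WW = 106.25/425 = 0.25, a_FW = 127.5/425 = 0.30, a_MW = 0/425 = 0.00
  a_WF = 70/350 = 0.20, a_FF = 52.5/350 = 0.15, a_MF = 105/350 = 0.30
  a_WM = 112.5/375 = 0.30, a_FM = 112.5/375 = 0.30, a_MM = 112.5/375 = 0.30
I − A =
  [   0.75    -0.20    -0.30]
  [  -0.30     0.85    -0.30]
  [   0.00    -0.30     0.70]
Cofactors of I−A, C_ij = (−1)^(i+j)·(minor ij) (rows/columns in the sector order above):
  C_11 = (0.85)(0.70) − (-0.30)(-0.30) = 0.5050
  C_12 = −[(-0.30)(0.70) − (-0.30)(0.00)] = 0.2100
  C_13 = (-0.30)(-0.30) − (0.85)(0.00) = 0.0900
  C_21 = −[(-0.20)(0.70) − (-0.30)(-0.30)] = 0.2300
  C_22 = (0.75)(0.70) − (-0.30)(0.00) = 0.5250
  C_23 = −[(0.75)(-0.30) − (-0.20)(0.00)] = 0.2250
  C_31 = (-0.20)(-0.30) − (-0.30)(0.85) = 0.3150
  C_32 = −[(0.75)(-0.30) − (-0.30)(-0.30)] = 0.3150
  C_33 = (0.75)(0.85) − (-0.20)(-0.30) = 0.5775
det(I−A) = Σ_j (I−A)_1j·C_1j = (0.75)(0.5050) + (-0.20)(0.2100) + (-0.30)(0.0900) = 0.30975
adj(I−A) = Cᵀ =
  [ 0.5050   0.2300   0.3150]
  [ 0.2100   0.5250   0.3150]
  [ 0.0900   0.2250   0.5775]
(I − A)⁻¹ = adj(I−A) / det(I−A) ≈
  [   1.6303     0.7425     1.0169]
  [   0.6780     1.6949     1.0169]
  [   0.2906     0.7264     1.8644]
Δx = (I − A)⁻¹ Δd with Δd having +50 in the Finance component and 0 elsewhere.
So Δx_M = L_MF · (+50), where L_MF = adj(I−A)_MF / det(I−A) = 0.2250 / 0.30975.
Δx_M = 0.2250 × (+50) / 0.30975 = 11.25 / 0.30975 ≈ 36.32.

Δx_M = 36.32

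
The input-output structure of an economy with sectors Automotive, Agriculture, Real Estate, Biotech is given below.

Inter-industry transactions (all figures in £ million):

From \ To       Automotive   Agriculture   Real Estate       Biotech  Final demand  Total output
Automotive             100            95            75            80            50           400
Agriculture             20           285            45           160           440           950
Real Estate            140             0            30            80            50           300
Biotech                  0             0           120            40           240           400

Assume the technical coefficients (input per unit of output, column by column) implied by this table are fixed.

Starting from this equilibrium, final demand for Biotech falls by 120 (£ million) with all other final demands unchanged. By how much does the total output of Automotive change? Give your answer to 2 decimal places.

Δx_1 = -81.48

Technical coefficients a_ij = z_ij / X_j:
  a_11 = 100/400 = 0.25, a_21 = 20/400 = 0.05, a_31 = 140/400 = 0.35, a_41 = 0/400 = 0.00
  a_12 = 95/950 = 0.10, a_22 = 285/950 = 0.30, a_32 = 0/950 = 0.00, a_42 = 0/950 = 0.00
  a_13 = 75/300 = 0.25, a_23 = 45/300 = 0.15, a_33 = 30/300 = 0.10, a_43 = 120/300 = 0.40
  a_14 = 80/400 = 0.20, a_24 = 160/400 = 0.40, a_34 = 80/400 = 0.20, a_44 = 40/400 = 0.10
I − A =
  [   0.75    -0.10    -0.25    -0.20]
  [  -0.05     0.70    -0.15    -0.40]
  [  -0.35     0.00     0.90    -0.20]
  [   0.00     0.00    -0.40     0.90]
Compute the cofactors C_ij = (−1)^(i+j)·(3×3 minor ij) of I−A; the adjugate is their transpose:
adj(I−A) = Cᵀ =
  [ 0.51100   0.07300   0.24300   0.20000]
  [ 0.13975   0.44075   0.23650   0.27950]
  [ 0.22050   0.03150   0.46800   0.16700]
  [ 0.09800   0.01400   0.20800   0.40150]
det(I−A) = Σ_j (I−A)_1j·C_1j = (0.75)(0.51100) + (-0.10)(0.13975) + (-0.25)(0.22050) + (-0.20)(0.09800) = 0.29455
(I − A)⁻¹ = adj(I−A) / det(I−A) ≈
  [   1.7348     0.2478     0.8250     0.6790]
  [   0.4745     1.4964     0.8029     0.9489]
  [   0.7486     0.1069     1.5889     0.5670]
  [   0.3327     0.0475     0.7062     1.3631]
Δx = (I − A)⁻¹ Δd with Δd having -120 in the Biotech component and 0 elsewhere.
So Δx_1 = L_14 · (-120), where L_14 = adj(I−A)_14 / det(I−A) = 0.20000 / 0.29455.
Δx_1 = 0.20000 × (-120) / 0.29455 = -24.00 / 0.29455 ≈ -81.48.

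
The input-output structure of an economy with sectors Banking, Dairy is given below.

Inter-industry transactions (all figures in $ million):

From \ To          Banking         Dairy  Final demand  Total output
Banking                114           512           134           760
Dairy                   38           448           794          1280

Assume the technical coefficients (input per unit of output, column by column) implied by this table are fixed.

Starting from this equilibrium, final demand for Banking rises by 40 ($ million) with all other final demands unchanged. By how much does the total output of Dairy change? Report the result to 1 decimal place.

Technical coefficients a_ij = z_ij / X_j:
  a_11 = 114/760 = 0.15, a_21 = 38/760 = 0.05
  a_12 = 512/1280 = 0.40, a_22 = 448/1280 = 0.35
I − A =
  [   0.85    -0.40]
  [  -0.05     0.65]
det(I−A) = (0.85)(0.65) − (-0.40)(-0.05) = 0.5325
adj(I−A) = [[0.65, 0.40], [0.05, 0.85]]
(I − A)⁻¹ = adj(I−A) / det(I−A) ≈
  [   1.2207     0.7512]
  [   0.0939     1.5962]
Δx = (I − A)⁻¹ Δd with Δd having +40 in the Banking component and 0 elsewhere.
So Δx_2 = L_21 · (+40), where L_21 = adj(I−A)_21 / det(I−A) = 0.05 / 0.5325.
Δx_2 = 0.05 × (+40) / 0.5325 = 2.00 / 0.5325 ≈ 3.8.

Δx_2 = 3.8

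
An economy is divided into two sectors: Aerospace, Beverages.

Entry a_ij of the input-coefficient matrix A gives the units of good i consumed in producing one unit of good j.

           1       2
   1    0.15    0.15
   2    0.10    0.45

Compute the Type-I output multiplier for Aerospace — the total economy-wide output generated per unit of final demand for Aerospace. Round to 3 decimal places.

m_1 = 1.436

I − A =
  [   0.85    -0.15]
  [  -0.10     0.55]
det(I−A) = (0.85)(0.55) − (-0.15)(-0.10) = 0.4525
adj(I−A) = [[0.55, 0.15], [0.10, 0.85]]
(I − A)⁻¹ = adj(I−A) / det(I−A) ≈
  [   1.2155     0.3315]
  [   0.2210     1.8785]
The output multiplier for sector j is the column-j sum of the Leontief inverse (I − A)⁻¹ = adj(I−A) / det(I−A).
Column 1 of adj(I−A): (0.55, 0.10); det(I−A) = 0.4525.
m_1 = (0.55 + 0.10) / 0.4525 = 0.65 / 0.4525 ≈ 1.436.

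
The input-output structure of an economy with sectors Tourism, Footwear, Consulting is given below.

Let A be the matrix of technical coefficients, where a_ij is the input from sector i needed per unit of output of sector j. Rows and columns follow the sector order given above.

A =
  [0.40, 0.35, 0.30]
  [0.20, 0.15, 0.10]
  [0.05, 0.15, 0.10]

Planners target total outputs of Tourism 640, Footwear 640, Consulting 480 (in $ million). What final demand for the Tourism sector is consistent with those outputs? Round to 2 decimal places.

I − A =
  [   0.60    -0.35    -0.30]
  [  -0.20     0.85    -0.10]
  [  -0.05    -0.15     0.90]
d = (I − A) x:
  d_T = (+0.60)·640 + (-0.35)·640 + (-0.30)·480 = 16.00
  d_F = (-0.20)·640 + (+0.85)·640 + (-0.10)·480 = 368.00
  d_C = (-0.05)·640 + (-0.15)·640 + (+0.90)·480 = 304.00

d_T = 16.00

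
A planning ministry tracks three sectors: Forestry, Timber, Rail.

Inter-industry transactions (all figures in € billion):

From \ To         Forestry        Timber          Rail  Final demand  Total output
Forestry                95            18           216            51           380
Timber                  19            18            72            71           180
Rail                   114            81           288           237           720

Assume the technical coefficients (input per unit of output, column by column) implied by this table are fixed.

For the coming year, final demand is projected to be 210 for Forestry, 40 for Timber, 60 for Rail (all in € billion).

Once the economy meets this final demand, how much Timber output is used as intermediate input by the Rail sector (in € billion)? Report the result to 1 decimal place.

Technical coefficients a_ij = z_ij / X_j:
  a_11 = 95/380 = 0.25, a_21 = 19/380 = 0.05, a_31 = 114/380 = 0.30
  a_12 = 18/180 = 0.10, a_22 = 18/180 = 0.10, a_32 = 81/180 = 0.45
  a_13 = 216/720 = 0.30, a_23 = 72/720 = 0.10, a_33 = 288/720 = 0.40
I − A =
  [   0.75    -0.10    -0.30]
  [  -0.05     0.90    -0.10]
  [  -0.30    -0.45     0.60]
Cofactors of I−A, C_ij = (−1)^(i+j)·(minor ij) (rows/columns in the sector order above):
  C_11 = (0.90)(0.60) − (-0.10)(-0.45) = 0.4950
  C_12 = −[(-0.05)(0.60) − (-0.10)(-0.30)] = 0.0600
  C_13 = (-0.05)(-0.45) − (0.90)(-0.30) = 0.2925
  C_21 = −[(-0.10)(0.60) − (-0.30)(-0.45)] = 0.1950
  C_22 = (0.75)(0.60) − (-0.30)(-0.30) = 0.3600
  C_23 = −[(0.75)(-0.45) − (-0.10)(-0.30)] = 0.3675
  C_31 = (-0.10)(-0.10) − (-0.30)(0.90) = 0.2800
  C_32 = −[(0.75)(-0.10) − (-0.30)(-0.05)] = 0.0900
  C_33 = (0.75)(0.90) − (-0.10)(-0.05) = 0.6700
det(I−A) = Σ_j (I−A)_1j·C_1j = (0.75)(0.4950) + (-0.10)(0.0600) + (-0.30)(0.2925) = 0.2775
adj(I−A) = Cᵀ =
  [ 0.4950   0.1950   0.2800]
  [ 0.0600   0.3600   0.0900]
  [ 0.2925   0.3675   0.6700]
(I − A)⁻¹ = adj(I−A) / det(I−A) ≈
  [   1.7838     0.7027     1.0090]
  [   0.2162     1.2973     0.3243]
  [   1.0541     1.3243     2.4144]
First solve x = (I − A)⁻¹ d = adj(I−A)·d / det(I−A); in particular x_3 = (0.2925·210 + 0.3675·40 + 0.6700·60) / 0.2775 = 116.325 / 0.2775 ≈ 419.189.
Intermediate flow from 2 to 3: z_23 = a_23 · x_3 = 0.10 × 116.325 / 0.2775 = 11.6325 / 0.2775 ≈ 41.9.

z_23 = 41.9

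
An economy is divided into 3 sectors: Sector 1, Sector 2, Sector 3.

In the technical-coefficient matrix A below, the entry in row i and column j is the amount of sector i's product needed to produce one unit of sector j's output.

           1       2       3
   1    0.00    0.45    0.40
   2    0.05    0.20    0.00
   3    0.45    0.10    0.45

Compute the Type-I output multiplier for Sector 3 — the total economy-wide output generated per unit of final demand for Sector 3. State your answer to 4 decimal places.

m_3 = 3.9680

I − A =
  [   1.00    -0.45    -0.40]
  [  -0.05     0.80     0.00]
  [  -0.45    -0.10     0.55]
Cofactors of I−A, C_ij = (−1)^(i+j)·(minor ij) (rows/columns in the sector order above):
  C_11 = (0.80)(0.55) − (0.00)(-0.10) = 0.4400
  C_12 = −[(-0.05)(0.55) − (0.00)(-0.45)] = 0.0275
  C_13 = (-0.05)(-0.10) − (0.80)(-0.45) = 0.3650
  C_21 = −[(-0.45)(0.55) − (-0.40)(-0.10)] = 0.2875
  C_22 = (1.00)(0.55) − (-0.40)(-0.45) = 0.3700
  C_23 = −[(1.00)(-0.10) − (-0.45)(-0.45)] = 0.3025
  C_31 = (-0.45)(0.00) − (-0.40)(0.80) = 0.3200
  C_32 = −[(1.00)(0.00) − (-0.40)(-0.05)] = 0.0200
  C_33 = (1.00)(0.80) − (-0.45)(-0.05) = 0.7775
det(I−A) = Σ_j (I−A)_1j·C_1j = (1.00)(0.4400) + (-0.45)(0.0275) + (-0.40)(0.3650) = 0.281625
adj(I−A) = Cᵀ =
  [ 0.4400   0.2875   0.3200]
  [ 0.0275   0.3700   0.0200]
  [ 0.3650   0.3025   0.7775]
(I − A)⁻¹ = adj(I−A) / det(I−A) ≈
  [   1.56236     1.02086     1.13626]
  [   0.09765     1.31380     0.07102]
  [   1.29605     1.07412     2.76076]
The output multiplier for sector j is the column-j sum of the Leontief inverse (I − A)⁻¹ = adj(I−A) / det(I−A).
Column 3 of adj(I−A): (0.3200, 0.0200, 0.7775); det(I−A) = 0.281625.
m_3 = (0.3200 + 0.0200 + 0.7775) / 0.281625 = 1.1175 / 0.281625 ≈ 3.9680.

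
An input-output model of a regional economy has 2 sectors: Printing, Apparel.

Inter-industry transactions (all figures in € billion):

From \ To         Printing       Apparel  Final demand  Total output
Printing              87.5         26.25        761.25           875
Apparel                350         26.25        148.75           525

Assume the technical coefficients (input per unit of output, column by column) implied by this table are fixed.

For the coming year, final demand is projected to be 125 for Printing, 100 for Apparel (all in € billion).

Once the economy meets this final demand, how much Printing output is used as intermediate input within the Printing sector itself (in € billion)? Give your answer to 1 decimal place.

Technical coefficients a_ij = z_ij / X_j:
  a_PP = 87.5/875 = 0.10, a_AP = 350/875 = 0.40
  a_PA = 26.25/525 = 0.05, a_AA = 26.25/525 = 0.05
I − A =
  [   0.90    -0.05]
  [  -0.40     0.95]
det(I−A) = (0.90)(0.95) − (-0.05)(-0.40) = 0.8350
adj(I−A) = [[0.95, 0.05], [0.40, 0.90]]
(I − A)⁻¹ = adj(I−A) / det(I−A) ≈
  [   1.1377     0.0599]
  [   0.4790     1.0778]
First solve x = (I − A)⁻¹ d = adj(I−A)·d / det(I−A); in particular x_P = (0.95·125 + 0.05·100) / 0.8350 = 123.75 / 0.8350 ≈ 148.204.
Intermediate flow from P to P: z_PP = a_PP · x_P = 0.10 × 123.75 / 0.8350 = 12.375 / 0.8350 ≈ 14.8.

z_PP = 14.8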